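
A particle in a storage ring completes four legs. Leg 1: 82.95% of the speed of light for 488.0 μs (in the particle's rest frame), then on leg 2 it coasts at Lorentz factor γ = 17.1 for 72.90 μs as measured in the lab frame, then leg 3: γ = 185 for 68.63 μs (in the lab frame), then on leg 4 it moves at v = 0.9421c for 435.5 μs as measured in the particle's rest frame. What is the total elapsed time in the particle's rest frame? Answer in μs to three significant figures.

τ = 928 μs

Leg 1: 488.0 μs is already measured in the particle's rest frame.
Leg 2: γ = 17.1; τ_2 = 72.90/17.10 = 4.263 μs.
Leg 3: γ = 185; τ_3 = 68.63/185.0 = 0.3710 μs.
Leg 4: 435.5 μs is already measured in the particle's rest frame.
Total: 488.0 + 4.263 + 0.3710 + 435.5 μs.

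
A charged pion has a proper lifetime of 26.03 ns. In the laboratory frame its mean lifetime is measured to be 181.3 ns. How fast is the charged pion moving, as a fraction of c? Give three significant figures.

v = 0.990c

γ = Δt/τ₀ = 181.3/26.03 = 6.965
β = √(1 − 1/γ²) = √(1 − 0.02061) = √0.9794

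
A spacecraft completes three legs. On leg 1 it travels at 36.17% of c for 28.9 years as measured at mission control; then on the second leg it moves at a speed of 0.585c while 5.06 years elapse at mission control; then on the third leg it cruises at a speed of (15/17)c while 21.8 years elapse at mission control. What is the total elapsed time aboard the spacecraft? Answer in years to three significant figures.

Leg 1: β = 0.3617; γ = 1/√(1 − 0.3617²) = 1/√0.8692 = 1.073; τ_1 = 28.9/1.073 = 26.94 years.
Leg 2: γ = 1/√(1 − 0.585²) = 1/√0.6578 = 1.233; τ_2 = 5.06/1.233 = 4.104 years.
Leg 3: γ = 1/√(1 − (15/17)²) = 17/8 = 2.125; τ_3 = 21.8/2.125 = 10.26 years.
Total: 26.94 + 4.104 + 10.26 years.

τ = 41.3 years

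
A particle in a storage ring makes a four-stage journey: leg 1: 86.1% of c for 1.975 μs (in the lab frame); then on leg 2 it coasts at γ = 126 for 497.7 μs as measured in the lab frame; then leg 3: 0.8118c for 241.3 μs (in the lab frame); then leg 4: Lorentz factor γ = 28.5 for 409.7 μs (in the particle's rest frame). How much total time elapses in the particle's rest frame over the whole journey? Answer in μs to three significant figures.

τ = 556 μs

Leg 1: β = 0.861; γ = 1/√(1 − 0.861²) = 1/√0.2587 = 1.966; τ_1 = 1.975/1.966 = 1.004 μs.
Leg 2: γ = 126; τ_2 = 497.7/126.0 = 3.950 μs.
Leg 3: γ = 1/√(1 − 0.8118²) = 1/√0.3410 = 1.713; τ_3 = 241.3/1.713 = 140.9 μs.
Leg 4: 409.7 μs is already measured in the particle's rest frame.
Total: 1.004 + 3.950 + 140.9 + 409.7 μs.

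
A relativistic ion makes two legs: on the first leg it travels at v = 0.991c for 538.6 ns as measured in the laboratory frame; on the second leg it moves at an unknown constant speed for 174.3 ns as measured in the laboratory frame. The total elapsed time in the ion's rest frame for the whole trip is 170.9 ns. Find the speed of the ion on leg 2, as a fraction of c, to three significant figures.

Leg 1: γ = 1/√(1 − 0.991²) = 1/√0.01792 = 7.470; τ_1 = 538.6/7.470 = 72.10 ns.
Leg 2: speed unknown; τ_2 = 174.3/γ_2.
Total proper time: 72.10 + τ_2 = 170.9, so τ_2 = 170.9 − 72.10 = 98.80 ns.
γ_2 = 174.3/98.80 = 1.764; β = √(1 − 1/γ²) = √0.6787.

β = 0.824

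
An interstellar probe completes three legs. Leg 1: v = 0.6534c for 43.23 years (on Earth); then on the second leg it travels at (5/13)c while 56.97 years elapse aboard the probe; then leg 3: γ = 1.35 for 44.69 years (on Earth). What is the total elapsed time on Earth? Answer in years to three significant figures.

Leg 1: 43.23 years is already measured on Earth.
Leg 2: γ = 1/√(1 − (5/13)²) = 13/12 ≈ 1.083; Δt_2 = 1.083 × 56.97 = 61.72 years.
Leg 3: 44.69 years is already measured on Earth.
Total: 43.23 + 61.72 + 44.69 years.

Δt = 150 years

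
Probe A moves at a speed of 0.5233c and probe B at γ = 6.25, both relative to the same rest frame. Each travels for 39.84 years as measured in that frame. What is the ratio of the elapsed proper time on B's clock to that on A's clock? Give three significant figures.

τ_B/τ_A = 0.188

A: γ = 1/√(1 − 0.5233²) = 1/√0.7262 = 1.174. B: γ = 6.25.
τ_A/τ_B = γ_B/γ_A = 6.250/1.174 = 5.326, so τ_B/τ_A = 0.1878.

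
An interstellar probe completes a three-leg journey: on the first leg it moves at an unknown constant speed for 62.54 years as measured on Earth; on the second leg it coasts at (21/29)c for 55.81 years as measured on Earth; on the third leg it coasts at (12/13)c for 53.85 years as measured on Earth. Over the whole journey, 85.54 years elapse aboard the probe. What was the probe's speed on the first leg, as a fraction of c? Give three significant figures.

β = 0.907

Leg 1: speed unknown; τ_1 = 62.54/γ_1.
Leg 2: γ = 1/√(1 − (21/29)²) = 29/20 = 1.450; τ_2 = 55.81/1.450 = 38.49 years.
Leg 3: γ = 1/√(1 − (12/13)²) = 13/5 = 2.600; τ_3 = 53.85/2.600 = 20.71 years.
Total proper time: τ_1 + 38.49 + 20.71 = 85.54, so τ_1 = 85.54 − 59.20 = 26.34 years.
γ_1 = 62.54/26.34 = 2.374; β = √(1 − 1/γ²) = √0.8226.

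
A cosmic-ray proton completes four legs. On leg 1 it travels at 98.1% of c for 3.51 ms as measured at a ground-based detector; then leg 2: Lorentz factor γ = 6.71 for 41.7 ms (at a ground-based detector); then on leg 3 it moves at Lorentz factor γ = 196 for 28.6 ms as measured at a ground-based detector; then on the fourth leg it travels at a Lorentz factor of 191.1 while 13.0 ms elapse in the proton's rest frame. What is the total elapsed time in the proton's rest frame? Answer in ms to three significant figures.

Leg 1: β = 0.981; γ = 1/√(1 − 0.981²) = 1/√0.03764 = 5.154; τ_1 = 3.51/5.154 = 0.6810 ms.
Leg 2: γ = 6.71; τ_2 = 41.7/6.710 = 6.215 ms.
Leg 3: γ = 196; τ_3 = 28.6/196.0 = 0.1459 ms.
Leg 4: 13.0 ms is already measured in the proton's rest frame.
Total: 0.6810 + 6.215 + 0.1459 + 13.00 ms.

τ = 20.0 ms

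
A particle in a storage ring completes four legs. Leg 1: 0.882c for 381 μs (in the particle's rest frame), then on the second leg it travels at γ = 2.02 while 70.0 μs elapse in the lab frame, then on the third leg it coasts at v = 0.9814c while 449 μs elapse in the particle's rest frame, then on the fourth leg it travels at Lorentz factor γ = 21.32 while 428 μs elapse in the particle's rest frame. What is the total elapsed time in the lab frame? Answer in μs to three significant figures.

Leg 1: γ = 1/√(1 − 0.882²) = 1/√0.2221 = 2.122; Δt_1 = 2.122 × 381 = 808.5 μs.
Leg 2: 70.0 μs is already measured in the lab frame.
Leg 3: γ = 1/√(1 − 0.9814²) = 1/√0.03685 = 5.209; Δt_3 = 5.209 × 449 = 2339 μs.
Leg 4: γ = 21.32; Δt_4 = 21.32 × 428 = 9125 μs.
Total: 808.5 + 70.00 + 2339 + 9125 μs.

Δt = 1.23×10⁴ μs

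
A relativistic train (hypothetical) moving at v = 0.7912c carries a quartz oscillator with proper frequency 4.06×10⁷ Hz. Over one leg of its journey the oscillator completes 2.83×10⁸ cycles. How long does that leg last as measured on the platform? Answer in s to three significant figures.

γ = 1/√(1 − 0.7912²) = 1/√0.3740 = 1.635
Proper time for N cycles: τ = N/f = 2.83×10⁸/(4.06×10⁷) = 6.970×10⁰ s = 6.970 s.
Lab-frame duration Δt = γτ = 1.635 × 6.970 = 11.40 s.

Δt = 11.4 s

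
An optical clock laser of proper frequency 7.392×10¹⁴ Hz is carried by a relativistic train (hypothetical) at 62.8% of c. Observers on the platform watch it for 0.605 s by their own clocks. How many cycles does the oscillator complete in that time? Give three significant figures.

β = 0.628; γ = 1/√(1 − 0.628²) = 1/√0.6056 = 1.285
During 0.605 s of lab time, the oscillator's proper time advances by τ = Δt/γ = 0.605/1.285 = 0.4708 s = 4.708×10⁻¹ s.
N = f × τ = 7.392×10¹⁴ × 4.708×10⁻¹ = 3.480×10¹⁴.

N = 3.48×10¹⁴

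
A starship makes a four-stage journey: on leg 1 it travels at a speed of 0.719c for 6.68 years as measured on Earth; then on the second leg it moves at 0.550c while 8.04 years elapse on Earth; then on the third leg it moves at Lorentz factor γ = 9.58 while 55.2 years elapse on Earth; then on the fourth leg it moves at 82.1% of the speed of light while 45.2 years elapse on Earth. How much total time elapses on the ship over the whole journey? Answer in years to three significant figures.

τ = 42.9 years

Leg 1: γ = 1/√(1 − 0.719²) = 1/√0.4830 = 1.439; τ_1 = 6.68/1.439 = 4.643 years.
Leg 2: γ = 1/√(1 − 0.550²) = 1/√0.6975 = 1.197; τ_2 = 8.04/1.197 = 6.715 years.
Leg 3: γ = 9.58; τ_3 = 55.2/9.580 = 5.762 years.
Leg 4: β = 0.821; γ = 1/√(1 − 0.821²) = 1/√0.3260 = 1.752; τ_4 = 45.2/1.752 = 25.81 years.
Total: 4.643 + 6.715 + 5.762 + 25.81 years.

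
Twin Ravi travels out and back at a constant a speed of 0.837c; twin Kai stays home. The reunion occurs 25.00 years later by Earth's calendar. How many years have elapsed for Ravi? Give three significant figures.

τ = 13.7 years

γ = 1/√(1 − 0.837²) = 1/√0.2994 = 1.827
Ravi's clock measures proper time along the trip: τ = Δt/γ = 25.00/1.827 years.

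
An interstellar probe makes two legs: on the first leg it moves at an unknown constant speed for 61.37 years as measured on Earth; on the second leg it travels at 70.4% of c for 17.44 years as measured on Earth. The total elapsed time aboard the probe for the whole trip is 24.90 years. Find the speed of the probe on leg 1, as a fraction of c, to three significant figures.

Leg 1: speed unknown; τ_1 = 61.37/γ_1.
Leg 2: β = 0.704; γ = 1/√(1 − 0.704²) = 1/√0.5044 = 1.408; τ_2 = 17.44/1.408 = 12.39 years.
Total proper time: τ_1 + 12.39 = 24.90, so τ_1 = 24.90 − 12.39 = 12.51 years.
γ_1 = 61.37/12.51 = 4.904; β = √(1 − 1/γ²) = √0.9584.

β = 0.979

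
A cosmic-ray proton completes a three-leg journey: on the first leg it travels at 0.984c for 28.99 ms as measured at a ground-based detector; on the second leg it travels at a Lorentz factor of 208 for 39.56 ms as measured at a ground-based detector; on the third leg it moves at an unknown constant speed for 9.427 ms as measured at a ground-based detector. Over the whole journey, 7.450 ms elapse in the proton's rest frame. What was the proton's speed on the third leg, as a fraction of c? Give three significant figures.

Leg 1: γ = 1/√(1 − 0.984²) = 1/√0.03174 = 5.613; τ_1 = 28.99/5.613 = 5.165 ms.
Leg 2: γ = 208; τ_2 = 39.56/208.0 = 0.1902 ms.
Leg 3: speed unknown; τ_3 = 9.427/γ_3.
Total proper time: 5.165 + 0.1902 + τ_3 = 7.450, so τ_3 = 7.450 − 5.355 = 2.095 ms.
γ_3 = 9.427/2.095 = 4.500; β = √(1 − 1/γ²) = √0.9506.

β = 0.975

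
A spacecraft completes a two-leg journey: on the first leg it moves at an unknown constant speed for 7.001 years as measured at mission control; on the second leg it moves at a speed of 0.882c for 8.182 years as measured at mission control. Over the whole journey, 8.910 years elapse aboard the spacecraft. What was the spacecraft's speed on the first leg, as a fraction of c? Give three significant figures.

Leg 1: speed unknown; τ_1 = 7.001/γ_1.
Leg 2: γ = 1/√(1 − 0.882²) = 1/√0.2221 = 2.122; τ_2 = 8.182/2.122 = 3.856 years.
Total proper time: τ_1 + 3.856 = 8.910, so τ_1 = 8.910 − 3.856 = 5.054 years.
γ_1 = 7.001/5.054 = 1.385; β = √(1 − 1/γ²) = √0.4788.

β = 0.692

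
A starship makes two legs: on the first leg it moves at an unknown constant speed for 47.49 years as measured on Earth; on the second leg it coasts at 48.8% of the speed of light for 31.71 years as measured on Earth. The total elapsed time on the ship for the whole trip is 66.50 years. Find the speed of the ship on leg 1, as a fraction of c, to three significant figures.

Leg 1: speed unknown; τ_1 = 47.49/γ_1.
Leg 2: β = 0.488; γ = 1/√(1 − 0.488²) = 1/√0.7619 = 1.146; τ_2 = 31.71/1.146 = 27.68 years.
Total proper time: τ_1 + 27.68 = 66.50, so τ_1 = 66.50 − 27.68 = 38.82 years.
γ_1 = 47.49/38.82 = 1.223; β = √(1 − 1/γ²) = √0.3317.

β = 0.576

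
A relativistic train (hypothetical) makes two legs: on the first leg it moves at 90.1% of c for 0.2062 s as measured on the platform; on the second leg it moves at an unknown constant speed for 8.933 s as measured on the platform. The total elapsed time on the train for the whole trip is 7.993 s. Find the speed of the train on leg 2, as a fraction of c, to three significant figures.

Leg 1: β = 0.901; γ = 1/√(1 − 0.901²) = 1/√0.1882 = 2.305; τ_1 = 0.2062/2.305 = 0.08945 s.
Leg 2: speed unknown; τ_2 = 8.933/γ_2.
Total proper time: 0.08945 + τ_2 = 7.993, so τ_2 = 7.993 − 0.08945 = 7.904 s.
γ_2 = 8.933/7.904 = 1.130; β = √(1 − 1/γ²) = √0.2172.

β = 0.466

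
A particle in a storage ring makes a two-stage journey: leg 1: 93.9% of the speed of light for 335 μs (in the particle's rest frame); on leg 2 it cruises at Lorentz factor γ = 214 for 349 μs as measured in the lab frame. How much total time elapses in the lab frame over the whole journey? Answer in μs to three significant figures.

Leg 1: β = 0.939; γ = 1/√(1 − 0.939²) = 1/√0.1183 = 2.908; Δt_1 = 2.908 × 335 = 974.1 μs.
Leg 2: 349 μs is already measured in the lab frame.
Total: 974.1 + 349.0 μs.

Δt = 1320 μs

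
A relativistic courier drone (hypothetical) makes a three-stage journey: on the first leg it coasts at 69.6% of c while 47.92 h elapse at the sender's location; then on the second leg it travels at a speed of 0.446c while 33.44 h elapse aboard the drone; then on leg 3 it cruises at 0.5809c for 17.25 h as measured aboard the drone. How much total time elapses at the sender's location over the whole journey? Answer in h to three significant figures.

Leg 1: 47.92 h is already measured at the sender's location.
Leg 2: γ = 1/√(1 − 0.446²) = 1/√0.8011 = 1.117; Δt_2 = 1.117 × 33.44 = 37.36 h.
Leg 3: γ = 1/√(1 − 0.5809²) = 1/√0.6626 = 1.229; Δt_3 = 1.229 × 17.25 = 21.19 h.
Total: 47.92 + 37.36 + 21.19 h.

Δt = 106 h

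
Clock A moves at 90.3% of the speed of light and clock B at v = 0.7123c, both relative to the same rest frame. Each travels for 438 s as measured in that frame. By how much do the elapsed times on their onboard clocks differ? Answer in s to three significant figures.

A: β = 0.903; γ = 1/√(1 − 0.903²) = 1/√0.1846 = 2.328; τ_A = 438/2.328 = 188.2 s.
B: γ = 1/√(1 − 0.7123²) = 1/√0.4926 = 1.425; τ_B = 438/1.425 = 307.4 s.

|τ_A − τ_B| = 119 s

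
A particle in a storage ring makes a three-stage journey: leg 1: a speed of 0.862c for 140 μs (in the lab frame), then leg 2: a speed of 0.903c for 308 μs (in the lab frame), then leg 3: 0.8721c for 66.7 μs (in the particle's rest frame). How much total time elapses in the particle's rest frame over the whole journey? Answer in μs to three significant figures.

τ = 270 μs

Leg 1: γ = 1/√(1 − 0.862²) = 1/√0.2570 = 1.973; τ_1 = 140/1.973 = 70.97 μs.
Leg 2: γ = 1/√(1 − 0.903²) = 1/√0.1846 = 2.328; τ_2 = 308/2.328 = 132.3 μs.
Leg 3: 66.7 μs is already measured in the particle's rest frame.
Total: 70.97 + 132.3 + 66.70 μs.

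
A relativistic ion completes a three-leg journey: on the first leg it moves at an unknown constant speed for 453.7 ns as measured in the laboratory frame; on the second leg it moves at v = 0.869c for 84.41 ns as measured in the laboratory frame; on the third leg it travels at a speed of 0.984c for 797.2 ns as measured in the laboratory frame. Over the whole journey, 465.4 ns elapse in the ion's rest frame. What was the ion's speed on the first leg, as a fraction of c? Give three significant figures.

Leg 1: speed unknown; τ_1 = 453.7/γ_1.
Leg 2: γ = 1/√(1 − 0.869²) = 1/√0.2448 = 2.021; τ_2 = 84.41/2.021 = 41.77 ns.
Leg 3: γ = 1/√(1 − 0.984²) = 1/√0.03174 = 5.613; τ_3 = 797.2/5.613 = 142.0 ns.
Total proper time: τ_1 + 41.77 + 142.0 = 465.4, so τ_1 = 465.4 − 183.8 = 281.6 ns.
γ_1 = 453.7/281.6 = 1.611; β = √(1 − 1/γ²) = √0.6148.

β = 0.784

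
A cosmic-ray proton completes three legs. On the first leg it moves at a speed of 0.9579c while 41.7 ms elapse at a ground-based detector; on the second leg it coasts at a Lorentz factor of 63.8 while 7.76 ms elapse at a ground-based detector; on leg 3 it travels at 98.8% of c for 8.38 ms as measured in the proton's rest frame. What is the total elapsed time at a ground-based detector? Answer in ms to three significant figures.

Leg 1: 41.7 ms is already measured at a ground-based detector.
Leg 2: 7.76 ms is already measured at a ground-based detector.
Leg 3: β = 0.988; γ = 1/√(1 − 0.988²) = 1/√0.02386 = 6.474; Δt_3 = 6.474 × 8.38 = 54.26 ms.
Total: 41.70 + 7.760 + 54.26 ms.

Δt = 104 ms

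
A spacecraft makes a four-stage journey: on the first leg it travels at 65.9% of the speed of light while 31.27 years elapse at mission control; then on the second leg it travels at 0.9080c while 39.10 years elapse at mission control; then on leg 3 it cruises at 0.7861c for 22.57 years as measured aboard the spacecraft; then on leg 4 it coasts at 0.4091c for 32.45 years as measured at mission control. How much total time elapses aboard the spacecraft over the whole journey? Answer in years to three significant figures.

τ = 92.1 years

Leg 1: β = 0.659; γ = 1/√(1 − 0.659²) = 1/√0.5657 = 1.330; τ_1 = 31.27/1.330 = 23.52 years.
Leg 2: γ = 1/√(1 − 0.9080²) = 1/√0.1755 = 2.387; τ_2 = 39.10/2.387 = 16.38 years.
Leg 3: 22.57 years is already measured aboard the spacecraft.
Leg 4: γ = 1/√(1 − 0.4091²) = 1/√0.8326 = 1.096; τ_4 = 32.45/1.096 = 29.61 years.
Total: 23.52 + 16.38 + 22.57 + 29.61 years.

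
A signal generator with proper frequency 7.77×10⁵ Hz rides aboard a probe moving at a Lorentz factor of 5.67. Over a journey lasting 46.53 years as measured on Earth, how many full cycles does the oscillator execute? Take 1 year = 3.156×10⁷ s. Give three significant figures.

N = 2.01×10¹⁴

γ = 5.67
The oscillator's own cycle count is N = f × τ where τ is the proper time aboard the probe. τ = Δt/γ = 46.53/5.670 = 8.206 years = 2.590×10⁸ s.
N = 7.77×10⁵ × 2.590×10⁸ = 2.012×10¹⁴.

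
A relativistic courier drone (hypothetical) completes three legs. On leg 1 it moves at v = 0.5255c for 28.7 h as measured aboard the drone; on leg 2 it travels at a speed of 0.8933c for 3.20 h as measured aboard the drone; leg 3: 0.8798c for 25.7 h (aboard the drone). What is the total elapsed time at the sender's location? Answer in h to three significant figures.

Δt = 94.9 h

Leg 1: γ = 1/√(1 − 0.5255²) = 1/√0.7238 = 1.175; Δt_1 = 1.175 × 28.7 = 33.73 h.
Leg 2: γ = 1/√(1 − 0.8933²) = 1/√0.2020 = 2.225; Δt_2 = 2.225 × 3.20 = 7.120 h.
Leg 3: γ = 1/√(1 − 0.8798²) = 1/√0.2260 = 2.104; Δt_3 = 2.104 × 25.7 = 54.07 h.
Total: 33.73 + 7.120 + 54.07 h.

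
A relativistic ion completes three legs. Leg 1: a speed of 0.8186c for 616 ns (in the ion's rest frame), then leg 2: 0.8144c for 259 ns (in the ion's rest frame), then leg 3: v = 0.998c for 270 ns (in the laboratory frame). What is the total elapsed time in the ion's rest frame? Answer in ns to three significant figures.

τ = 892 ns

Leg 1: 616 ns is already measured in the ion's rest frame.
Leg 2: 259 ns is already measured in the ion's rest frame.
Leg 3: γ = 1/√(1 − 0.998²) = 1/√0.003996 = 15.82; τ_3 = 270/15.82 = 17.07 ns.
Total: 616.0 + 259.0 + 17.07 ns.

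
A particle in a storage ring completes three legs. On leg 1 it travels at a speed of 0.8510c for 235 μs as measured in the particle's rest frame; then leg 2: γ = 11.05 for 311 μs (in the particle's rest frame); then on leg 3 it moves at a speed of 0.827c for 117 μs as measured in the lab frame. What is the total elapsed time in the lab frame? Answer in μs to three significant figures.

Δt = 4000 μs

Leg 1: γ = 1/√(1 − 0.8510²) = 1/√0.2758 = 1.904; Δt_1 = 1.904 × 235 = 447.5 μs.
Leg 2: γ = 11.05; Δt_2 = 11.05 × 311 = 3437 μs.
Leg 3: 117 μs is already measured in the lab frame.
Total: 447.5 + 3437 + 117.0 μs.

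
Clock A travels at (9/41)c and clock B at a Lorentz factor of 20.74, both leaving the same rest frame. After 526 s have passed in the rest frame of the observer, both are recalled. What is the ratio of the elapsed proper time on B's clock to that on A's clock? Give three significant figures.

A: γ = 1/√(1 − (9/41)²) = 41/40 = 1.025. B: γ = 20.74.
τ_A/τ_B = γ_B/γ_A = 20.74/1.025 = 20.23, so τ_B/τ_A = 0.04942.

τ_B/τ_A = 0.0494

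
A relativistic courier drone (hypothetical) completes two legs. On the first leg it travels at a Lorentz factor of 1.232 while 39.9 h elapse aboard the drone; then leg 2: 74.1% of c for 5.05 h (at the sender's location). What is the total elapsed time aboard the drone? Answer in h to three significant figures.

Leg 1: 39.9 h is already measured aboard the drone.
Leg 2: β = 0.741; γ = 1/√(1 − 0.741²) = 1/√0.4509 = 1.489; τ_2 = 5.05/1.489 = 3.391 h.
Total: 39.90 + 3.391 h.

τ = 43.3 h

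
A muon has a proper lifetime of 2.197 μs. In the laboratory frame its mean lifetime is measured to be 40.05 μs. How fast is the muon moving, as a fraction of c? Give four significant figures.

γ = Δt/τ₀ = 40.05/2.197 = 18.23
β = √(1 − 1/γ²) = √(1 − 0.003009) = √0.9970

v = 0.9985c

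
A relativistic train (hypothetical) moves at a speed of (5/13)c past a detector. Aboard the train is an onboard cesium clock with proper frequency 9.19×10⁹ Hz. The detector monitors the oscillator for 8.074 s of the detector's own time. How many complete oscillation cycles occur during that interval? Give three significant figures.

γ = 1/√(1 − (5/13)²) = 13/12 ≈ 1.083
During 8.074 s of lab time, the oscillator's proper time advances by τ = Δt/γ = 8.074/1.083 = 7.453 s = 7.453×10⁰ s.
N = f × τ = 9.19×10⁹ × 7.453×10⁰ = 6.849×10¹⁰.

N = 6.85×10¹⁰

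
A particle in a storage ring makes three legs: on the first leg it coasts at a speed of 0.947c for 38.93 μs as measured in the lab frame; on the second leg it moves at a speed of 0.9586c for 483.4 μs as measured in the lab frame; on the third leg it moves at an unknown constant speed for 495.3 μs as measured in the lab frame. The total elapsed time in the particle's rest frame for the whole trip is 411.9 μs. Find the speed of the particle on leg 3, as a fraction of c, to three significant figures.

Leg 1: γ = 1/√(1 − 0.947²) = 1/√0.1032 = 3.113; τ_1 = 38.93/3.113 = 12.51 μs.
Leg 2: γ = 1/√(1 − 0.9586²) = 1/√0.08109 = 3.512; τ_2 = 483.4/3.512 = 137.7 μs.
Leg 3: speed unknown; τ_3 = 495.3/γ_3.
Total proper time: 12.51 + 137.7 + τ_3 = 411.9, so τ_3 = 411.9 − 150.2 = 261.7 μs.
γ_3 = 495.3/261.7 = 1.892; β = √(1 − 1/γ²) = √0.7207.

β = 0.849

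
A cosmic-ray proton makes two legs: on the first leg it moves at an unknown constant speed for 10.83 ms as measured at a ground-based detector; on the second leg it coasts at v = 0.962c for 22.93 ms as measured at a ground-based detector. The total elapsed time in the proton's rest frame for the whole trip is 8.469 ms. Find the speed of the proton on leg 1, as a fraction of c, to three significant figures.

β = 0.979

Leg 1: speed unknown; τ_1 = 10.83/γ_1.
Leg 2: γ = 1/√(1 − 0.962²) = 1/√0.07456 = 3.662; τ_2 = 22.93/3.662 = 6.261 ms.
Total proper time: τ_1 + 6.261 = 8.469, so τ_1 = 8.469 − 6.261 = 2.208 ms.
γ_1 = 10.83/2.208 = 4.905; β = √(1 − 1/γ²) = √0.9584.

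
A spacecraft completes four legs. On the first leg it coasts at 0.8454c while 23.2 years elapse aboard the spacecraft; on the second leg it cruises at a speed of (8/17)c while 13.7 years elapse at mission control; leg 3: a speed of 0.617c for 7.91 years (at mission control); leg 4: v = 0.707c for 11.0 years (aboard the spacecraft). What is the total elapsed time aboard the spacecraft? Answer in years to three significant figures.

τ = 52.5 years

Leg 1: 23.2 years is already measured aboard the spacecraft.
Leg 2: γ = 1/√(1 − (8/17)²) = 17/15 ≈ 1.133; τ_2 = 13.7/1.133 = 12.09 years.
Leg 3: γ = 1/√(1 − 0.617²) = 1/√0.6193 = 1.271; τ_3 = 7.91/1.271 = 6.225 years.
Leg 4: 11.0 years is already measured aboard the spacecraft.
Total: 23.20 + 12.09 + 6.225 + 11.00 years.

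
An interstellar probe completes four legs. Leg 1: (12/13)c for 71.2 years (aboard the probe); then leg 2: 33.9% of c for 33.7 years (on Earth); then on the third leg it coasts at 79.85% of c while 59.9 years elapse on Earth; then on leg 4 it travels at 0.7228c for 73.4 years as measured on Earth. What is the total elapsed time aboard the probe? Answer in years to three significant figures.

Leg 1: 71.2 years is already measured aboard the probe.
Leg 2: β = 0.339; γ = 1/√(1 − 0.339²) = 1/√0.8851 = 1.063; τ_2 = 33.7/1.063 = 31.70 years.
Leg 3: β = 0.7985; γ = 1/√(1 − 0.7985²) = 1/√0.3624 = 1.661; τ_3 = 59.9/1.661 = 36.06 years.
Leg 4: γ = 1/√(1 − 0.7228²) = 1/√0.4776 = 1.447; τ_4 = 73.4/1.447 = 50.72 years.
Total: 71.20 + 31.70 + 36.06 + 50.72 years.

τ = 190 years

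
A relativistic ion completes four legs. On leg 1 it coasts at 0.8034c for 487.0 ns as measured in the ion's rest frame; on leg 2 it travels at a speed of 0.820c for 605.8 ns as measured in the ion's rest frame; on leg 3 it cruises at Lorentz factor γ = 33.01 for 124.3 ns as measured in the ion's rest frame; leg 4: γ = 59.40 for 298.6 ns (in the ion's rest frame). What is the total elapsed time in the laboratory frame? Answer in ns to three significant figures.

Leg 1: γ = 1/√(1 − 0.8034²) = 1/√0.3545 = 1.679; Δt_1 = 1.679 × 487.0 = 817.9 ns.
Leg 2: γ = 1/√(1 − 0.820²) = 1/√0.3276 = 1.747; Δt_2 = 1.747 × 605.8 = 1058 ns.
Leg 3: γ = 33.01; Δt_3 = 33.01 × 124.3 = 4103 ns.
Leg 4: γ = 59.40; Δt_4 = 59.40 × 298.6 = 1.774×10⁴ ns.
Total: 817.9 + 1058 + 4103 + 1.774×10⁴ ns.

Δt = 2.37×10⁴ ns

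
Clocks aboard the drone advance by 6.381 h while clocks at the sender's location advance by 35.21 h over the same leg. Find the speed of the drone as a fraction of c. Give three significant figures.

v = 0.983c

The proper time is measured aboard the drone (both events occur at the drone's location); Δt is measured at the sender's location. γ = Δt/τ = 35.21/6.381 = 5.518.
β = √(1 − 1/γ²) = √(1 − 0.03284) = √0.9672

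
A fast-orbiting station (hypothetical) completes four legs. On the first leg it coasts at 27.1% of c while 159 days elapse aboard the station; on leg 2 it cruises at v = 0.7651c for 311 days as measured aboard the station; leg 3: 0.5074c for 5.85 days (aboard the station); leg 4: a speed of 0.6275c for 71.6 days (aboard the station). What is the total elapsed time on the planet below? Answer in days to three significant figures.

Leg 1: β = 0.271; γ = 1/√(1 − 0.271²) = 1/√0.9266 = 1.039; Δt_1 = 1.039 × 159 = 165.2 days.
Leg 2: γ = 1/√(1 − 0.7651²) = 1/√0.4146 = 1.553; Δt_2 = 1.553 × 311 = 483.0 days.
Leg 3: γ = 1/√(1 − 0.5074²) = 1/√0.7425 = 1.160; Δt_3 = 1.160 × 5.85 = 6.789 days.
Leg 4: γ = 1/√(1 − 0.6275²) = 1/√0.6062 = 1.284; Δt_4 = 1.284 × 71.6 = 91.96 days.
Total: 165.2 + 483.0 + 6.789 + 91.96 days.

Δt = 747 days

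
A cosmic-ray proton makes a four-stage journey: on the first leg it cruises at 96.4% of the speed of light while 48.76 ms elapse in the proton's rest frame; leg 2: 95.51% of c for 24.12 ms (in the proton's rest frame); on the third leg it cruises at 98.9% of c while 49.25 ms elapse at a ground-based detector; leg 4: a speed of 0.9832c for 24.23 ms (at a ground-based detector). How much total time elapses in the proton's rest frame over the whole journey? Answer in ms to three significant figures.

τ = 84.6 ms

Leg 1: 48.76 ms is already measured in the proton's rest frame.
Leg 2: 24.12 ms is already measured in the proton's rest frame.
Leg 3: β = 0.989; γ = 1/√(1 − 0.989²) = 1/√0.02188 = 6.761; τ_3 = 49.25/6.761 = 7.285 ms.
Leg 4: γ = 1/√(1 − 0.9832²) = 1/√0.03332 = 5.479; τ_4 = 24.23/5.479 = 4.423 ms.
Total: 48.76 + 24.12 + 7.285 + 4.423 ms.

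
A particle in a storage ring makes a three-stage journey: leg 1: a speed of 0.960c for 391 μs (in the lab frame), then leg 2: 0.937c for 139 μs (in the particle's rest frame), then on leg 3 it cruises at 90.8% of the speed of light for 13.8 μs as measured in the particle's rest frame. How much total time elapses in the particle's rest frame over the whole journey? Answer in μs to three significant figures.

Leg 1: γ = 1/√(1 − 0.960²) = 1/√0.07840 = 3.571; τ_1 = 391/3.571 = 109.5 μs.
Leg 2: 139 μs is already measured in the particle's rest frame.
Leg 3: 13.8 μs is already measured in the particle's rest frame.
Total: 109.5 + 139.0 + 13.80 μs.

τ = 262 μs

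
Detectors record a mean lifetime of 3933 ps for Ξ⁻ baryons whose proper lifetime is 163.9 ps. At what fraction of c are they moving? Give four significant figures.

γ = Δt/τ₀ = 3933/163.9 = 24.00
β = √(1 − 1/γ²) = √(1 − 0.001737) = √0.9983

v = 0.9991c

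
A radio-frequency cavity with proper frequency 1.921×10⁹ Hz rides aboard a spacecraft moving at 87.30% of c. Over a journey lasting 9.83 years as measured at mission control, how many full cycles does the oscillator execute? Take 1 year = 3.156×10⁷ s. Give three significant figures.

β = 0.8730; γ = 1/√(1 − 0.8730²) = 1/√0.2379 = 2.050
The oscillator's own cycle count is N = f × τ where τ is the proper time aboard the spacecraft. τ = Δt/γ = 9.83/2.050 = 4.794 years = 1.513×10⁸ s.
N = 1.921×10⁹ × 1.513×10⁸ = 2.907×10¹⁷.

N = 2.91×10¹⁷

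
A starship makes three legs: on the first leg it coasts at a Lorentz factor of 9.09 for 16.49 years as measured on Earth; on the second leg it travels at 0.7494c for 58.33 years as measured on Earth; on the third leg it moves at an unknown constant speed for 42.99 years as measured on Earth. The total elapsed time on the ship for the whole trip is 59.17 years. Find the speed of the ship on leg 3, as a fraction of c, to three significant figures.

Leg 1: γ = 9.09; τ_1 = 16.49/9.090 = 1.814 years.
Leg 2: γ = 1/√(1 − 0.7494²) = 1/√0.4384 = 1.510; τ_2 = 58.33/1.510 = 38.62 years.
Leg 3: speed unknown; τ_3 = 42.99/γ_3.
Total proper time: 1.814 + 38.62 + τ_3 = 59.17, so τ_3 = 59.17 − 40.44 = 18.73 years.
γ_3 = 42.99/18.73 = 2.295; β = √(1 − 1/γ²) = √0.8101.

β = 0.900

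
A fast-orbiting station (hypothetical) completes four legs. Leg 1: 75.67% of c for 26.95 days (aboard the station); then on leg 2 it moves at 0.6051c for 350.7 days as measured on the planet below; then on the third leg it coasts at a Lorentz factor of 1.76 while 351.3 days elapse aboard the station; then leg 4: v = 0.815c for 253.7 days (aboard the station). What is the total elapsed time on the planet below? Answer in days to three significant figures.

Δt = 1450 days

Leg 1: β = 0.7567; γ = 1/√(1 − 0.7567²) = 1/√0.4274 = 1.530; Δt_1 = 1.530 × 26.95 = 41.22 days.
Leg 2: 350.7 days is already measured on the planet below.
Leg 3: γ = 1.76; Δt_3 = 1.760 × 351.3 = 618.3 days.
Leg 4: γ = 1/√(1 − 0.815²) = 1/√0.3358 = 1.726; Δt_4 = 1.726 × 253.7 = 437.8 days.
Total: 41.22 + 350.7 + 618.3 + 437.8 days.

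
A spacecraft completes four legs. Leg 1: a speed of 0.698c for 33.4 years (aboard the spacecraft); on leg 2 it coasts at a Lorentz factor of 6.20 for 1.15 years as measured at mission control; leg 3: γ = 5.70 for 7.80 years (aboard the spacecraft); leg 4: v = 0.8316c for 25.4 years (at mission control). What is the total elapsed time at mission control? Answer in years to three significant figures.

Leg 1: γ = 1/√(1 − 0.698²) = 1/√0.5128 = 1.396; Δt_1 = 1.396 × 33.4 = 46.64 years.
Leg 2: 1.15 years is already measured at mission control.
Leg 3: γ = 5.70; Δt_3 = 5.700 × 7.80 = 44.46 years.
Leg 4: 25.4 years is already measured at mission control.
Total: 46.64 + 1.150 + 44.46 + 25.40 years.

Δt = 118 years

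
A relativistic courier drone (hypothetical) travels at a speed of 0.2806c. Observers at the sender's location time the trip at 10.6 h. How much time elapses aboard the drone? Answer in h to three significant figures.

τ = 10.2 h

γ = 1/√(1 − 0.2806²) = 1/√0.9213 = 1.042
The interval measured at the sender's location is the dilated one; the clock aboard the drone measures the proper time τ = Δt/γ = 10.6/1.042 h.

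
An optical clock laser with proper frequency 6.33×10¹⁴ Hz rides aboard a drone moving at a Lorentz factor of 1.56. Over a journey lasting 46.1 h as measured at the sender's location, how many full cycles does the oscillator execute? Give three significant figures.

γ = 1.56
The oscillator's own cycle count is N = f × τ where τ is the proper time aboard the drone. τ = Δt/γ = 46.1/1.560 = 29.55 h = 1.064×10⁵ s.
N = 6.33×10¹⁴ × 1.064×10⁵ = 6.734×10¹⁹.

N = 6.73×10¹⁹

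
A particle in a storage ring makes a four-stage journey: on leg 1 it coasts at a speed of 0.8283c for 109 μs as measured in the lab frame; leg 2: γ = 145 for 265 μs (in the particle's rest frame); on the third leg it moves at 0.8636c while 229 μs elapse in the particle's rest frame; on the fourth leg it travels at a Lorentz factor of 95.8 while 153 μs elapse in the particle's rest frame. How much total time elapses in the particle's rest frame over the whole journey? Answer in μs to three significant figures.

Leg 1: γ = 1/√(1 − 0.8283²) = 1/√0.3139 = 1.785; τ_1 = 109/1.785 = 61.07 μs.
Leg 2: 265 μs is already measured in the particle's rest frame.
Leg 3: 229 μs is already measured in the particle's rest frame.
Leg 4: 153 μs is already measured in the particle's rest frame.
Total: 61.07 + 265.0 + 229.0 + 153.0 μs.

τ = 708 μs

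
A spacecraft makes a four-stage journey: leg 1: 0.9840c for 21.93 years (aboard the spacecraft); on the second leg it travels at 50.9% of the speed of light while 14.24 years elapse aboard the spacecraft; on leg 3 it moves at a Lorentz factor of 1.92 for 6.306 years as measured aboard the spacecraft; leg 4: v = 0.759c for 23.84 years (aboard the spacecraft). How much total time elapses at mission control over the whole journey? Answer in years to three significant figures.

Δt = 188 years

Leg 1: γ = 1/√(1 − 0.9840²) = 1/√0.03174 = 5.613; Δt_1 = 5.613 × 21.93 = 123.1 years.
Leg 2: β = 0.509; γ = 1/√(1 − 0.509²) = 1/√0.7409 = 1.162; Δt_2 = 1.162 × 14.24 = 16.54 years.
Leg 3: γ = 1.92; Δt_3 = 1.920 × 6.306 = 12.11 years.
Leg 4: γ = 1/√(1 − 0.759²) = 1/√0.4239 = 1.536; Δt_4 = 1.536 × 23.84 = 36.62 years.
Total: 123.1 + 16.54 + 12.11 + 36.62 years.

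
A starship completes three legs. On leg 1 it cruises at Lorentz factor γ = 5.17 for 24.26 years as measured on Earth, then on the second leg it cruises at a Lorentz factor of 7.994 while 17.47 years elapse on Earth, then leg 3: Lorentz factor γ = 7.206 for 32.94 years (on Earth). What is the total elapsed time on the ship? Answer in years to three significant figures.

τ = 11.4 years

Leg 1: γ = 5.17; τ_1 = 24.26/5.170 = 4.692 years.
Leg 2: γ = 7.994; τ_2 = 17.47/7.994 = 2.185 years.
Leg 3: γ = 7.206; τ_3 = 32.94/7.206 = 4.571 years.
Total: 4.692 + 2.185 + 4.571 years.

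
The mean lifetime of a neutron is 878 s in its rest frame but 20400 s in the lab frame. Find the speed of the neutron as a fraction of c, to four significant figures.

γ = Δt/τ₀ = 20400/878 = 23.23
β = √(1 − 1/γ²) = √(1 − 0.001852) = √0.9981

v = 0.9991c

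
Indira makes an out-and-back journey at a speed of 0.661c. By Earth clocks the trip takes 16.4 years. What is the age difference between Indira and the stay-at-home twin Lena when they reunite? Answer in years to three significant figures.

γ = 1/√(1 − 0.661²) = 1/√0.5631 = 1.333
Indira's elapsed proper time: τ = 16.4/1.333 = 12.31 years.
Age gap = Δt − τ = 16.4 − 12.31 years.

Δt − τ = 4.09 years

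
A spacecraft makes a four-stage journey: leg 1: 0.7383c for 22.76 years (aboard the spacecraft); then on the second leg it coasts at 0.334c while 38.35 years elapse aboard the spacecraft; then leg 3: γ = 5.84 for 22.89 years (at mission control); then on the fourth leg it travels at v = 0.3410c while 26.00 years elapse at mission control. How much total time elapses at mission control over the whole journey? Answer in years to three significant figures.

Leg 1: γ = 1/√(1 − 0.7383²) = 1/√0.4549 = 1.483; Δt_1 = 1.483 × 22.76 = 33.74 years.
Leg 2: γ = 1/√(1 − 0.334²) = 1/√0.8884 = 1.061; Δt_2 = 1.061 × 38.35 = 40.69 years.
Leg 3: 22.89 years is already measured at mission control.
Leg 4: 26.00 years is already measured at mission control.
Total: 33.74 + 40.69 + 22.89 + 26.00 years.

Δt = 123 years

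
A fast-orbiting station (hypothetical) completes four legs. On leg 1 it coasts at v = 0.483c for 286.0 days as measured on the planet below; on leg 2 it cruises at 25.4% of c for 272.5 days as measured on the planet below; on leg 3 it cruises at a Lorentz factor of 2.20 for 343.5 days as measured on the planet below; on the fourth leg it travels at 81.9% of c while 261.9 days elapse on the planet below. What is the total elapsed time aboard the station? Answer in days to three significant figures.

τ = 820 days

Leg 1: γ = 1/√(1 − 0.483²) = 1/√0.7667 = 1.142; τ_1 = 286.0/1.142 = 250.4 days.
Leg 2: β = 0.254; γ = 1/√(1 − 0.254²) = 1/√0.9355 = 1.034; τ_2 = 272.5/1.034 = 263.6 days.
Leg 3: γ = 2.20; τ_3 = 343.5/2.200 = 156.1 days.
Leg 4: β = 0.819; γ = 1/√(1 − 0.819²) = 1/√0.3292 = 1.743; τ_4 = 261.9/1.743 = 150.3 days.
Total: 250.4 + 263.6 + 156.1 + 150.3 days.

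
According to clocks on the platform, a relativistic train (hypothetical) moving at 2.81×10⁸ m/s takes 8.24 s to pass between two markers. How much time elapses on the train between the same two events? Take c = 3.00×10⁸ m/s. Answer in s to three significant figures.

τ = 2.89 s

β = 2.81×10⁸/3.00×10⁸ = 0.9367; γ = 1/√(1 − 0.9367²) = 2.855
The interval measured on the platform is the dilated one; the clock on the train measures the proper time τ = Δt/γ = 8.24/2.855 s.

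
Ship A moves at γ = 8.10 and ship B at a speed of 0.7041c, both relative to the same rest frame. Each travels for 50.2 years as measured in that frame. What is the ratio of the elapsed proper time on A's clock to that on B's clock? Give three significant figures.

τ_A/τ_B = 0.174

A: γ = 8.10. B: γ = 1/√(1 − 0.7041²) = 1/√0.5042 = 1.408.
τ_A/τ_B = γ_B/γ_A = 1.408/8.100 = 0.1739, so τ_A/τ_B = 0.1739.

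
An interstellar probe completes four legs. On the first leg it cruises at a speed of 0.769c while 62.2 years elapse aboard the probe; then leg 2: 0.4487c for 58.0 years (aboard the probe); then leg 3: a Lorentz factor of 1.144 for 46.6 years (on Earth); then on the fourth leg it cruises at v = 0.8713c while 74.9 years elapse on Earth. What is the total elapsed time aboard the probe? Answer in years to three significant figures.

Leg 1: 62.2 years is already measured aboard the probe.
Leg 2: 58.0 years is already measured aboard the probe.
Leg 3: γ = 1.144; τ_3 = 46.6/1.144 = 40.73 years.
Leg 4: γ = 1/√(1 − 0.8713²) = 1/√0.2408 = 2.038; τ_4 = 74.9/2.038 = 36.76 years.
Total: 62.20 + 58.00 + 40.73 + 36.76 years.

τ = 198 years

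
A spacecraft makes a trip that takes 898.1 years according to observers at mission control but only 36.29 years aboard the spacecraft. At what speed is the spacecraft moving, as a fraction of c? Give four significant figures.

β = 0.9992

The proper time is measured aboard the spacecraft (both events occur at the spacecraft's location); Δt is measured at mission control. γ = Δt/τ = 898.1/36.29 = 24.75.
β = √(1 − 1/γ²) = √(1 − 0.001633) = √0.9984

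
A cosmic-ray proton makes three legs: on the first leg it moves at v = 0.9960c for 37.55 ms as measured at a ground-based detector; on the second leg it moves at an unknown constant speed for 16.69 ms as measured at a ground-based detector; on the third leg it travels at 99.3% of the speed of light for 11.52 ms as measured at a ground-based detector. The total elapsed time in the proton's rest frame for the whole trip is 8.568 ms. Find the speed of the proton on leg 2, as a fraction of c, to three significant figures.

β = 0.973

Leg 1: γ = 1/√(1 − 0.9960²) = 1/√0.007984 = 11.19; τ_1 = 37.55/11.19 = 3.355 ms.
Leg 2: speed unknown; τ_2 = 16.69/γ_2.
Leg 3: β = 0.993; γ = 1/√(1 − 0.993²) = 1/√0.01395 = 8.466; τ_3 = 11.52/8.466 = 1.361 ms.
Total proper time: 3.355 + τ_2 + 1.361 = 8.568, so τ_2 = 8.568 − 4.716 = 3.852 ms.
γ_2 = 16.69/3.852 = 4.333; β = √(1 − 1/γ²) = √0.9467.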